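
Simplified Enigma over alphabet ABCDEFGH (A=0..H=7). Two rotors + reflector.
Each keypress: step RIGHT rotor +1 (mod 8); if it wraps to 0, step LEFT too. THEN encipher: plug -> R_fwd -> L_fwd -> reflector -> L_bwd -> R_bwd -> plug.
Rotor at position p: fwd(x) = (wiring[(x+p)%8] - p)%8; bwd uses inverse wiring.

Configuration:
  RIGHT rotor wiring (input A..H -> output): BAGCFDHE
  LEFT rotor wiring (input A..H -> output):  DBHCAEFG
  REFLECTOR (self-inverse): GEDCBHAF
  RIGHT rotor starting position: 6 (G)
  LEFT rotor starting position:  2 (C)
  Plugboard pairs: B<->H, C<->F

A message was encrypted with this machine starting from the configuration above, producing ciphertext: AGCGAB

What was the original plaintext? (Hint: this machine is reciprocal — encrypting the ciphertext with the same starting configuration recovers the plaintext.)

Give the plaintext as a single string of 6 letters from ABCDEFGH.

Answer: CDHCHE

Derivation:
Char 1 ('A'): step: R->7, L=2; A->plug->A->R->F->L->E->refl->B->L'->G->R'->F->plug->C
Char 2 ('G'): step: R->0, L->3 (L advanced); G->plug->G->R->H->L->E->refl->B->L'->C->R'->D->plug->D
Char 3 ('C'): step: R->1, L=3; C->plug->F->R->G->L->G->refl->A->L'->F->R'->B->plug->H
Char 4 ('G'): step: R->2, L=3; G->plug->G->R->H->L->E->refl->B->L'->C->R'->F->plug->C
Char 5 ('A'): step: R->3, L=3; A->plug->A->R->H->L->E->refl->B->L'->C->R'->B->plug->H
Char 6 ('B'): step: R->4, L=3; B->plug->H->R->G->L->G->refl->A->L'->F->R'->E->plug->E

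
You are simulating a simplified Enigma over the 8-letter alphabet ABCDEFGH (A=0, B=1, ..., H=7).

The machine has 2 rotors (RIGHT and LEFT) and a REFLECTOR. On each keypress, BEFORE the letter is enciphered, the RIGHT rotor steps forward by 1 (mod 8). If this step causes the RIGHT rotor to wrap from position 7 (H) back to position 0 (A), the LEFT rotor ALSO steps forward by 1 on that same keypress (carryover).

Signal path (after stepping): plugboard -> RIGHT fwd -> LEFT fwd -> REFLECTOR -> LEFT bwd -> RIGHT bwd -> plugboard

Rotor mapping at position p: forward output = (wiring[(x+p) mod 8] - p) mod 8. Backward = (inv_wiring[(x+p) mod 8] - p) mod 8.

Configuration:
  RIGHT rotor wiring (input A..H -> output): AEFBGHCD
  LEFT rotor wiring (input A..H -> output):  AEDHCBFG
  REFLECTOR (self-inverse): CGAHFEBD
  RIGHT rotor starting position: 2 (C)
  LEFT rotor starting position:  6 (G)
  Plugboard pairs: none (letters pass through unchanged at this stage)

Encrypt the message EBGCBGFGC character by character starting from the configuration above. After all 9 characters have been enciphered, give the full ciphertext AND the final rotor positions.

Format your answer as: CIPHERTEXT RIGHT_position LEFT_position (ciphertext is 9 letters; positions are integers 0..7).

Char 1 ('E'): step: R->3, L=6; E->plug->E->R->A->L->H->refl->D->L'->H->R'->D->plug->D
Char 2 ('B'): step: R->4, L=6; B->plug->B->R->D->L->G->refl->B->L'->F->R'->H->plug->H
Char 3 ('G'): step: R->5, L=6; G->plug->G->R->E->L->F->refl->E->L'->G->R'->C->plug->C
Char 4 ('C'): step: R->6, L=6; C->plug->C->R->C->L->C->refl->A->L'->B->R'->H->plug->H
Char 5 ('B'): step: R->7, L=6; B->plug->B->R->B->L->A->refl->C->L'->C->R'->E->plug->E
Char 6 ('G'): step: R->0, L->7 (L advanced); G->plug->G->R->C->L->F->refl->E->L'->D->R'->H->plug->H
Char 7 ('F'): step: R->1, L=7; F->plug->F->R->B->L->B->refl->G->L'->H->R'->H->plug->H
Char 8 ('G'): step: R->2, L=7; G->plug->G->R->G->L->C->refl->A->L'->E->R'->C->plug->C
Char 9 ('C'): step: R->3, L=7; C->plug->C->R->E->L->A->refl->C->L'->G->R'->A->plug->A
Final: ciphertext=DHCHEHHCA, RIGHT=3, LEFT=7

Answer: DHCHEHHCA 3 7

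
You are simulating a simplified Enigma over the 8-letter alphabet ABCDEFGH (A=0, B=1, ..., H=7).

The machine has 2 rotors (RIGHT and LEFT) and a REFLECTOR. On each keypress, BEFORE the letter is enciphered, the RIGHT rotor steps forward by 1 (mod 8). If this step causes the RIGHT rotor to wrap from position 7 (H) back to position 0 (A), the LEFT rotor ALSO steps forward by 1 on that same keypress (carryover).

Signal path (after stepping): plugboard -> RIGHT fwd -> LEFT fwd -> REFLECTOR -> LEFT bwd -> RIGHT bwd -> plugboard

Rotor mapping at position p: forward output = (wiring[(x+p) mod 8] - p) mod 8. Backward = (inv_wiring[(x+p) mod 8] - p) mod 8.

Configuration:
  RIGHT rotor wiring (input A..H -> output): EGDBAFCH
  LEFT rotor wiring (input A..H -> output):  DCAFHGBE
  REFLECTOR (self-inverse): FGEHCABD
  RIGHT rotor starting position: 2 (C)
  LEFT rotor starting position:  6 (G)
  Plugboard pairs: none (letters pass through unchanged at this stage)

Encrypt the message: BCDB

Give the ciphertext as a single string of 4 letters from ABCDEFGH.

Answer: HBCC

Derivation:
Char 1 ('B'): step: R->3, L=6; B->plug->B->R->F->L->H->refl->D->L'->A->R'->H->plug->H
Char 2 ('C'): step: R->4, L=6; C->plug->C->R->G->L->B->refl->G->L'->B->R'->B->plug->B
Char 3 ('D'): step: R->5, L=6; D->plug->D->R->H->L->A->refl->F->L'->C->R'->C->plug->C
Char 4 ('B'): step: R->6, L=6; B->plug->B->R->B->L->G->refl->B->L'->G->R'->C->plug->C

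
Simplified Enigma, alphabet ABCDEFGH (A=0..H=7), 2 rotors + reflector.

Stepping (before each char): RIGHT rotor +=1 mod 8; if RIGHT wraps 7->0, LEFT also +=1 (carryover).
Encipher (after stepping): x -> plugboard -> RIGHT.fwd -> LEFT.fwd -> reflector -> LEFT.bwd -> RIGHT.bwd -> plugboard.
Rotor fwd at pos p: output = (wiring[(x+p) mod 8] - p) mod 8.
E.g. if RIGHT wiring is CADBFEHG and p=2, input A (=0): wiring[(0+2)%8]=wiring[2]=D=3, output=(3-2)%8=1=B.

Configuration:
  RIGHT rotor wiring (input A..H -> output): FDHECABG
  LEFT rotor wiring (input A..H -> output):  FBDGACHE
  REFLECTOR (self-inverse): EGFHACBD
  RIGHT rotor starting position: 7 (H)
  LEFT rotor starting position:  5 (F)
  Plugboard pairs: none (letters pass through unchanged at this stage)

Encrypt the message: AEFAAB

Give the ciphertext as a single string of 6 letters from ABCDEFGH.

Char 1 ('A'): step: R->0, L->6 (L advanced); A->plug->A->R->F->L->A->refl->E->L'->H->R'->C->plug->C
Char 2 ('E'): step: R->1, L=6; E->plug->E->R->H->L->E->refl->A->L'->F->R'->G->plug->G
Char 3 ('F'): step: R->2, L=6; F->plug->F->R->E->L->F->refl->C->L'->G->R'->D->plug->D
Char 4 ('A'): step: R->3, L=6; A->plug->A->R->B->L->G->refl->B->L'->A->R'->G->plug->G
Char 5 ('A'): step: R->4, L=6; A->plug->A->R->G->L->C->refl->F->L'->E->R'->B->plug->B
Char 6 ('B'): step: R->5, L=6; B->plug->B->R->E->L->F->refl->C->L'->G->R'->E->plug->E

Answer: CGDGBE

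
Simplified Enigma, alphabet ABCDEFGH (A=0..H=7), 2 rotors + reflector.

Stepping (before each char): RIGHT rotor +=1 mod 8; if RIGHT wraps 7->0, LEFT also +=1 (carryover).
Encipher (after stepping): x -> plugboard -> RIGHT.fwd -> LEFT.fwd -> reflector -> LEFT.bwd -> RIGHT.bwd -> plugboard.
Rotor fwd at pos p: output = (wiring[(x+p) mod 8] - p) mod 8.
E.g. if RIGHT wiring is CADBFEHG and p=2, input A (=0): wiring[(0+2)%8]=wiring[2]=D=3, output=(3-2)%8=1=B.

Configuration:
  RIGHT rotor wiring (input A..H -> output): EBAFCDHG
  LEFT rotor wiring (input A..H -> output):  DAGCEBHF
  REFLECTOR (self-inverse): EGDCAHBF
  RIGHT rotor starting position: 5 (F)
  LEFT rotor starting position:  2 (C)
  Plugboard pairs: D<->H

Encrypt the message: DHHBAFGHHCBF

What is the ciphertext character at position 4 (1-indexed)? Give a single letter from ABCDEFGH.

Char 1 ('D'): step: R->6, L=2; D->plug->H->R->F->L->D->refl->C->L'->C->R'->E->plug->E
Char 2 ('H'): step: R->7, L=2; H->plug->D->R->B->L->A->refl->E->L'->A->R'->H->plug->D
Char 3 ('H'): step: R->0, L->3 (L advanced); H->plug->D->R->F->L->A->refl->E->L'->D->R'->F->plug->F
Char 4 ('B'): step: R->1, L=3; B->plug->B->R->H->L->D->refl->C->L'->E->R'->C->plug->C

C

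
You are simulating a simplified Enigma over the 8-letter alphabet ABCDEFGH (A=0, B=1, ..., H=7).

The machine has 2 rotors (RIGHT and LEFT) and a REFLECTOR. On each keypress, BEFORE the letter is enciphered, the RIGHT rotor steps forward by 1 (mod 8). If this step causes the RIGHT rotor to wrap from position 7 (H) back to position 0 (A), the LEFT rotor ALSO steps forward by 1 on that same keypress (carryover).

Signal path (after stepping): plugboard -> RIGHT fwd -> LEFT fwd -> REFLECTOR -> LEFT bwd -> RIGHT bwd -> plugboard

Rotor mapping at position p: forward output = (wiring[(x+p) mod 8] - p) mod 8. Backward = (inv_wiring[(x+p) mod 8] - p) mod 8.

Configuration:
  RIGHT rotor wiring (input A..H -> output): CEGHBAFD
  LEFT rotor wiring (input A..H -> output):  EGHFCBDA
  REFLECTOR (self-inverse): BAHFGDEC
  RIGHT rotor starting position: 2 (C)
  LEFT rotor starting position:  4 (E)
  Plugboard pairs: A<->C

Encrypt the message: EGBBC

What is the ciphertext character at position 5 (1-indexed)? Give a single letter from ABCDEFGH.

Char 1 ('E'): step: R->3, L=4; E->plug->E->R->A->L->G->refl->E->L'->D->R'->H->plug->H
Char 2 ('G'): step: R->4, L=4; G->plug->G->R->C->L->H->refl->C->L'->F->R'->A->plug->C
Char 3 ('B'): step: R->5, L=4; B->plug->B->R->A->L->G->refl->E->L'->D->R'->A->plug->C
Char 4 ('B'): step: R->6, L=4; B->plug->B->R->F->L->C->refl->H->L'->C->R'->H->plug->H
Char 5 ('C'): step: R->7, L=4; C->plug->A->R->E->L->A->refl->B->L'->H->R'->D->plug->D

D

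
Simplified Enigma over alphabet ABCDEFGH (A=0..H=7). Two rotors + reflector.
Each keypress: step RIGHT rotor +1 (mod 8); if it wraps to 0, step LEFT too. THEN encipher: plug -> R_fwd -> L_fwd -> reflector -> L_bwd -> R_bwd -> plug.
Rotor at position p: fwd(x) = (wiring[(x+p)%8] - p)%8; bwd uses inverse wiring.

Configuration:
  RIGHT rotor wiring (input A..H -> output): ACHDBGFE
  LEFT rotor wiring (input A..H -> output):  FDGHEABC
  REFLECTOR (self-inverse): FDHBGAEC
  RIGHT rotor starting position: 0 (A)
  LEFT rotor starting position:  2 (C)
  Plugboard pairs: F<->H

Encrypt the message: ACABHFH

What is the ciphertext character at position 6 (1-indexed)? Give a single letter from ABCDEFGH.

Char 1 ('A'): step: R->1, L=2; A->plug->A->R->B->L->F->refl->A->L'->F->R'->E->plug->E
Char 2 ('C'): step: R->2, L=2; C->plug->C->R->H->L->B->refl->D->L'->G->R'->G->plug->G
Char 3 ('A'): step: R->3, L=2; A->plug->A->R->A->L->E->refl->G->L'->D->R'->C->plug->C
Char 4 ('B'): step: R->4, L=2; B->plug->B->R->C->L->C->refl->H->L'->E->R'->E->plug->E
Char 5 ('H'): step: R->5, L=2; H->plug->F->R->C->L->C->refl->H->L'->E->R'->H->plug->F
Char 6 ('F'): step: R->6, L=2; F->plug->H->R->A->L->E->refl->G->L'->D->R'->G->plug->G

G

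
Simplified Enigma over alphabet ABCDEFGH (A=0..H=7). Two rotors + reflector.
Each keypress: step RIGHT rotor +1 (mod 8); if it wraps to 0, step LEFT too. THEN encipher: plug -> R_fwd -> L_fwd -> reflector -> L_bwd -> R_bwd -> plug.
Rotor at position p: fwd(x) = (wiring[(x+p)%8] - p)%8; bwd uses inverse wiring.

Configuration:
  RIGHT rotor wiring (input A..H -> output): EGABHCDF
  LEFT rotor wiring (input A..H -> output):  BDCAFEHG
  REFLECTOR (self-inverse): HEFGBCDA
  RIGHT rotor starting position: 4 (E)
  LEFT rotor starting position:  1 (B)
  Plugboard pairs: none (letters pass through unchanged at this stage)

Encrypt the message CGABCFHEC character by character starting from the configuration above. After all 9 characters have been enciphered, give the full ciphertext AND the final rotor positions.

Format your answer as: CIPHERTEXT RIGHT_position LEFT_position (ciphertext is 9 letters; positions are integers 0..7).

Char 1 ('C'): step: R->5, L=1; C->plug->C->R->A->L->C->refl->F->L'->G->R'->B->plug->B
Char 2 ('G'): step: R->6, L=1; G->plug->G->R->B->L->B->refl->E->L'->D->R'->F->plug->F
Char 3 ('A'): step: R->7, L=1; A->plug->A->R->G->L->F->refl->C->L'->A->R'->F->plug->F
Char 4 ('B'): step: R->0, L->2 (L advanced); B->plug->B->R->G->L->H->refl->A->L'->A->R'->C->plug->C
Char 5 ('C'): step: R->1, L=2; C->plug->C->R->A->L->A->refl->H->L'->G->R'->D->plug->D
Char 6 ('F'): step: R->2, L=2; F->plug->F->R->D->L->C->refl->F->L'->E->R'->H->plug->H
Char 7 ('H'): step: R->3, L=2; H->plug->H->R->F->L->E->refl->B->L'->H->R'->C->plug->C
Char 8 ('E'): step: R->4, L=2; E->plug->E->R->A->L->A->refl->H->L'->G->R'->B->plug->B
Char 9 ('C'): step: R->5, L=2; C->plug->C->R->A->L->A->refl->H->L'->G->R'->B->plug->B
Final: ciphertext=BFFCDHCBB, RIGHT=5, LEFT=2

Answer: BFFCDHCBB 5 2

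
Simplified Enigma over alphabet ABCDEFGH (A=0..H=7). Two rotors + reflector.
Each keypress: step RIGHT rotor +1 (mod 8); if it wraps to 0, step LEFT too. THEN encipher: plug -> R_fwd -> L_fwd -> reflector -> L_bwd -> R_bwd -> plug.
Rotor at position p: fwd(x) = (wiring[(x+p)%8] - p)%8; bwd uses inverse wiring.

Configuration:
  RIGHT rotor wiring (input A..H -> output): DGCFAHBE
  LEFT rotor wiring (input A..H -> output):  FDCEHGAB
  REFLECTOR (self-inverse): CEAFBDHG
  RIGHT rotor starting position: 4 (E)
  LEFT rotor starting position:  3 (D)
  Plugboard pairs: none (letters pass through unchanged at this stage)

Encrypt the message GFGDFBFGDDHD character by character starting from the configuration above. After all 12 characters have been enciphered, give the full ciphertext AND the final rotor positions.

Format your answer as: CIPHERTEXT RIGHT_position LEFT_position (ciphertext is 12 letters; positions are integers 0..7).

Answer: EEFBGAGCFABG 0 5

Derivation:
Char 1 ('G'): step: R->5, L=3; G->plug->G->R->A->L->B->refl->E->L'->B->R'->E->plug->E
Char 2 ('F'): step: R->6, L=3; F->plug->F->R->H->L->H->refl->G->L'->E->R'->E->plug->E
Char 3 ('G'): step: R->7, L=3; G->plug->G->R->A->L->B->refl->E->L'->B->R'->F->plug->F
Char 4 ('D'): step: R->0, L->4 (L advanced); D->plug->D->R->F->L->H->refl->G->L'->G->R'->B->plug->B
Char 5 ('F'): step: R->1, L=4; F->plug->F->R->A->L->D->refl->F->L'->D->R'->G->plug->G
Char 6 ('B'): step: R->2, L=4; B->plug->B->R->D->L->F->refl->D->L'->A->R'->A->plug->A
Char 7 ('F'): step: R->3, L=4; F->plug->F->R->A->L->D->refl->F->L'->D->R'->G->plug->G
Char 8 ('G'): step: R->4, L=4; G->plug->G->R->G->L->G->refl->H->L'->F->R'->C->plug->C
Char 9 ('D'): step: R->5, L=4; D->plug->D->R->G->L->G->refl->H->L'->F->R'->F->plug->F
Char 10 ('D'): step: R->6, L=4; D->plug->D->R->A->L->D->refl->F->L'->D->R'->A->plug->A
Char 11 ('H'): step: R->7, L=4; H->plug->H->R->C->L->E->refl->B->L'->E->R'->B->plug->B
Char 12 ('D'): step: R->0, L->5 (L advanced); D->plug->D->R->F->L->F->refl->D->L'->B->R'->G->plug->G
Final: ciphertext=EEFBGAGCFABG, RIGHT=0, LEFT=5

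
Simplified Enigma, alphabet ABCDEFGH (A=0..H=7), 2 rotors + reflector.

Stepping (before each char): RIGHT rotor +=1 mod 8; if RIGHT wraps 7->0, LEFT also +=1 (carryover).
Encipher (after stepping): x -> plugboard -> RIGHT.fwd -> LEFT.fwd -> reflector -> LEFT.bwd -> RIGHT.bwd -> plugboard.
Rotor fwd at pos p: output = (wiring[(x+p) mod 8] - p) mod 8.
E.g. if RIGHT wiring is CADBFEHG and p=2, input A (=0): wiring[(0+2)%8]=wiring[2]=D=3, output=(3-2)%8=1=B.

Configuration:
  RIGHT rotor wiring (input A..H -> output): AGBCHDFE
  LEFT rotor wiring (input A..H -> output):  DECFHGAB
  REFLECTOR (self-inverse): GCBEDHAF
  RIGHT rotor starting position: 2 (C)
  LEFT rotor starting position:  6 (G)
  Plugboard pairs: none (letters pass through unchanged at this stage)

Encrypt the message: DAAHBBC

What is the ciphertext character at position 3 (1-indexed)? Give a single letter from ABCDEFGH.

Char 1 ('D'): step: R->3, L=6; D->plug->D->R->C->L->F->refl->H->L'->F->R'->F->plug->F
Char 2 ('A'): step: R->4, L=6; A->plug->A->R->D->L->G->refl->A->L'->H->R'->B->plug->B
Char 3 ('A'): step: R->5, L=6; A->plug->A->R->G->L->B->refl->C->L'->A->R'->B->plug->B

B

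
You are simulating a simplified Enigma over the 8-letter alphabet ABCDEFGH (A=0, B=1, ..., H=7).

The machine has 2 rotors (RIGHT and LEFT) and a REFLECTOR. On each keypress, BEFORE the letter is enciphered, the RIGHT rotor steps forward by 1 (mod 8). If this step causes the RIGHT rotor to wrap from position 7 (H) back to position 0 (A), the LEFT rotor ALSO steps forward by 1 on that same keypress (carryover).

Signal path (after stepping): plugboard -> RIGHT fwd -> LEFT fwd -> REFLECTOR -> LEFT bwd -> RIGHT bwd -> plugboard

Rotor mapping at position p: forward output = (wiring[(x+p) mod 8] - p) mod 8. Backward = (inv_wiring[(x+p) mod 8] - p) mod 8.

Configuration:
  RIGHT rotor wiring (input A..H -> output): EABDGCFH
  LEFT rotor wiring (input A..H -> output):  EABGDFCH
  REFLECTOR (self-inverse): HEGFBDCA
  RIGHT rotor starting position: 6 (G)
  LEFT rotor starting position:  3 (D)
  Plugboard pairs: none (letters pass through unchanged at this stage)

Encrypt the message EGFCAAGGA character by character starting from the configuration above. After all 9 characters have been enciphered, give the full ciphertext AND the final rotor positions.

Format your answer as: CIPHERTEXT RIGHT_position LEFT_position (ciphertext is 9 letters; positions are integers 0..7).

Char 1 ('E'): step: R->7, L=3; E->plug->E->R->E->L->E->refl->B->L'->F->R'->B->plug->B
Char 2 ('G'): step: R->0, L->4 (L advanced); G->plug->G->R->F->L->E->refl->B->L'->B->R'->C->plug->C
Char 3 ('F'): step: R->1, L=4; F->plug->F->R->E->L->A->refl->H->L'->A->R'->B->plug->B
Char 4 ('C'): step: R->2, L=4; C->plug->C->R->E->L->A->refl->H->L'->A->R'->D->plug->D
Char 5 ('A'): step: R->3, L=4; A->plug->A->R->A->L->H->refl->A->L'->E->R'->E->plug->E
Char 6 ('A'): step: R->4, L=4; A->plug->A->R->C->L->G->refl->C->L'->H->R'->H->plug->H
Char 7 ('G'): step: R->5, L=4; G->plug->G->R->G->L->F->refl->D->L'->D->R'->E->plug->E
Char 8 ('G'): step: R->6, L=4; G->plug->G->R->A->L->H->refl->A->L'->E->R'->H->plug->H
Char 9 ('A'): step: R->7, L=4; A->plug->A->R->A->L->H->refl->A->L'->E->R'->E->plug->E
Final: ciphertext=BCBDEHEHE, RIGHT=7, LEFT=4

Answer: BCBDEHEHE 7 4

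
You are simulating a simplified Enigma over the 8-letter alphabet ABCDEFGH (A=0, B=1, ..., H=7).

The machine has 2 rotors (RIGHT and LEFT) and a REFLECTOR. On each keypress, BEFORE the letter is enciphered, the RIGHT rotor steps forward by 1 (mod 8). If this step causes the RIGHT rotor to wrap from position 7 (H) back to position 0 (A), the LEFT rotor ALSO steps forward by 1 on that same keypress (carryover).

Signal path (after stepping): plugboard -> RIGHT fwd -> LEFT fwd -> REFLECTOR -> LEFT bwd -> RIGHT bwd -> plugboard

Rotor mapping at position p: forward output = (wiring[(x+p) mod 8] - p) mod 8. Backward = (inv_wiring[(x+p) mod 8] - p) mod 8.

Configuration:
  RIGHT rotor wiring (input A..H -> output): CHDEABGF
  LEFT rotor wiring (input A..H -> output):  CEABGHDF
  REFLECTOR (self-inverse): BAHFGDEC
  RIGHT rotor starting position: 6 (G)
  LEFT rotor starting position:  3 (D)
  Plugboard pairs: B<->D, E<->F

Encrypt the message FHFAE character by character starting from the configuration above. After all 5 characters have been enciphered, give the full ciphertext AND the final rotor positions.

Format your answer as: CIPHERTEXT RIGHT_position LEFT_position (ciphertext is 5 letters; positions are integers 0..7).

Char 1 ('F'): step: R->7, L=3; F->plug->E->R->F->L->H->refl->C->L'->E->R'->D->plug->B
Char 2 ('H'): step: R->0, L->4 (L advanced); H->plug->H->R->F->L->A->refl->B->L'->D->R'->C->plug->C
Char 3 ('F'): step: R->1, L=4; F->plug->E->R->A->L->C->refl->H->L'->C->R'->B->plug->D
Char 4 ('A'): step: R->2, L=4; A->plug->A->R->B->L->D->refl->F->L'->H->R'->D->plug->B
Char 5 ('E'): step: R->3, L=4; E->plug->F->R->H->L->F->refl->D->L'->B->R'->A->plug->A
Final: ciphertext=BCDBA, RIGHT=3, LEFT=4

Answer: BCDBA 3 4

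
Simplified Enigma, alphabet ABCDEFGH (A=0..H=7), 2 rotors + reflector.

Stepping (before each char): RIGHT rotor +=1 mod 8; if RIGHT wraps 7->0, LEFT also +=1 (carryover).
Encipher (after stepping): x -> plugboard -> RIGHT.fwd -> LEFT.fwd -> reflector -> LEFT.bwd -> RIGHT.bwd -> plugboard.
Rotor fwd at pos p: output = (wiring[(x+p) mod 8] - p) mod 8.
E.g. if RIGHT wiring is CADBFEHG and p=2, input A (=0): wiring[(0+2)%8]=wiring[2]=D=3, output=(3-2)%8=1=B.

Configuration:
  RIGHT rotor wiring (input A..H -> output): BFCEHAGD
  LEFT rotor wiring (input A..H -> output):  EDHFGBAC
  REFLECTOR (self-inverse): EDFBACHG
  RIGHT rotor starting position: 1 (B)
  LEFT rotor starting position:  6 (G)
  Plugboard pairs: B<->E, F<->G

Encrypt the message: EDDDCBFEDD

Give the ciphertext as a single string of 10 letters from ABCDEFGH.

Answer: CBEFAEADGF

Derivation:
Char 1 ('E'): step: R->2, L=6; E->plug->B->R->C->L->G->refl->H->L'->F->R'->C->plug->C
Char 2 ('D'): step: R->3, L=6; D->plug->D->R->D->L->F->refl->C->L'->A->R'->E->plug->B
Char 3 ('D'): step: R->4, L=6; D->plug->D->R->H->L->D->refl->B->L'->E->R'->B->plug->E
Char 4 ('D'): step: R->5, L=6; D->plug->D->R->E->L->B->refl->D->L'->H->R'->G->plug->F
Char 5 ('C'): step: R->6, L=6; C->plug->C->R->D->L->F->refl->C->L'->A->R'->A->plug->A
Char 6 ('B'): step: R->7, L=6; B->plug->E->R->F->L->H->refl->G->L'->C->R'->B->plug->E
Char 7 ('F'): step: R->0, L->7 (L advanced); F->plug->G->R->G->L->C->refl->F->L'->B->R'->A->plug->A
Char 8 ('E'): step: R->1, L=7; E->plug->B->R->B->L->F->refl->C->L'->G->R'->D->plug->D
Char 9 ('D'): step: R->2, L=7; D->plug->D->R->G->L->C->refl->F->L'->B->R'->F->plug->G
Char 10 ('D'): step: R->3, L=7; D->plug->D->R->D->L->A->refl->E->L'->C->R'->G->plug->F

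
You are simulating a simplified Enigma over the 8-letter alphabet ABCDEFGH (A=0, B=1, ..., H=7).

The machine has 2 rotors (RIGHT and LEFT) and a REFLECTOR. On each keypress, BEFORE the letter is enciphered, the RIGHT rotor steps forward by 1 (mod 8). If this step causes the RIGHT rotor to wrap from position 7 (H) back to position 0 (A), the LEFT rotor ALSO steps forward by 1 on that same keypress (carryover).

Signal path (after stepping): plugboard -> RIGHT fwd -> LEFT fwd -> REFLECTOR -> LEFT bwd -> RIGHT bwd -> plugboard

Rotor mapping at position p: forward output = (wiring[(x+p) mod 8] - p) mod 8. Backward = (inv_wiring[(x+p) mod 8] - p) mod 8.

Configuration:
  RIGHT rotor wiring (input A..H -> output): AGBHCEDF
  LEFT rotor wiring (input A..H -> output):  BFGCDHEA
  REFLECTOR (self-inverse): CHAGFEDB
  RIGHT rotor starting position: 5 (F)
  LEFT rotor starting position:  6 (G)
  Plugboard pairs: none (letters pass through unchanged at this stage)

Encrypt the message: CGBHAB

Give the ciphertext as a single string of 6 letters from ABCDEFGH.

Answer: DACABF

Derivation:
Char 1 ('C'): step: R->6, L=6; C->plug->C->R->C->L->D->refl->G->L'->A->R'->D->plug->D
Char 2 ('G'): step: R->7, L=6; G->plug->G->R->F->L->E->refl->F->L'->G->R'->A->plug->A
Char 3 ('B'): step: R->0, L->7 (L advanced); B->plug->B->R->G->L->A->refl->C->L'->B->R'->C->plug->C
Char 4 ('H'): step: R->1, L=7; H->plug->H->R->H->L->F->refl->E->L'->F->R'->A->plug->A
Char 5 ('A'): step: R->2, L=7; A->plug->A->R->H->L->F->refl->E->L'->F->R'->B->plug->B
Char 6 ('B'): step: R->3, L=7; B->plug->B->R->H->L->F->refl->E->L'->F->R'->F->plug->F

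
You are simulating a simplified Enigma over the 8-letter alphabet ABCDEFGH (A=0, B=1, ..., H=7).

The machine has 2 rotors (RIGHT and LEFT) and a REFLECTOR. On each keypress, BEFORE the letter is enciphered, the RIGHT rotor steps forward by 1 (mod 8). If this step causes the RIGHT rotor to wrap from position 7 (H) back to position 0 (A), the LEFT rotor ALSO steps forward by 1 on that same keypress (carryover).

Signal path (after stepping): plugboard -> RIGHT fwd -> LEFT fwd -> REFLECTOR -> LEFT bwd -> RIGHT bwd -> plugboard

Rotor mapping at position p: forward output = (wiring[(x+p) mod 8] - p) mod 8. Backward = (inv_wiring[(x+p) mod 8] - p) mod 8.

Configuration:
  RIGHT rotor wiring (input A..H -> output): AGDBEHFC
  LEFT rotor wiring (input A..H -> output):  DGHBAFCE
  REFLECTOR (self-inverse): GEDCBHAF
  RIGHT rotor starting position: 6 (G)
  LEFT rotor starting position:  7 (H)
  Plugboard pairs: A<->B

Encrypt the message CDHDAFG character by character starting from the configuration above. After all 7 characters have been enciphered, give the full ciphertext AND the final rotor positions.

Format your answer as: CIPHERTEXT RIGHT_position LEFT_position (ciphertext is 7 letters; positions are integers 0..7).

Answer: DEDCCHE 5 0

Derivation:
Char 1 ('C'): step: R->7, L=7; C->plug->C->R->H->L->D->refl->C->L'->E->R'->D->plug->D
Char 2 ('D'): step: R->0, L->0 (L advanced); D->plug->D->R->B->L->G->refl->A->L'->E->R'->E->plug->E
Char 3 ('H'): step: R->1, L=0; H->plug->H->R->H->L->E->refl->B->L'->D->R'->D->plug->D
Char 4 ('D'): step: R->2, L=0; D->plug->D->R->F->L->F->refl->H->L'->C->R'->C->plug->C
Char 5 ('A'): step: R->3, L=0; A->plug->B->R->B->L->G->refl->A->L'->E->R'->C->plug->C
Char 6 ('F'): step: R->4, L=0; F->plug->F->R->C->L->H->refl->F->L'->F->R'->H->plug->H
Char 7 ('G'): step: R->5, L=0; G->plug->G->R->E->L->A->refl->G->L'->B->R'->E->plug->E
Final: ciphertext=DEDCCHE, RIGHT=5, LEFT=0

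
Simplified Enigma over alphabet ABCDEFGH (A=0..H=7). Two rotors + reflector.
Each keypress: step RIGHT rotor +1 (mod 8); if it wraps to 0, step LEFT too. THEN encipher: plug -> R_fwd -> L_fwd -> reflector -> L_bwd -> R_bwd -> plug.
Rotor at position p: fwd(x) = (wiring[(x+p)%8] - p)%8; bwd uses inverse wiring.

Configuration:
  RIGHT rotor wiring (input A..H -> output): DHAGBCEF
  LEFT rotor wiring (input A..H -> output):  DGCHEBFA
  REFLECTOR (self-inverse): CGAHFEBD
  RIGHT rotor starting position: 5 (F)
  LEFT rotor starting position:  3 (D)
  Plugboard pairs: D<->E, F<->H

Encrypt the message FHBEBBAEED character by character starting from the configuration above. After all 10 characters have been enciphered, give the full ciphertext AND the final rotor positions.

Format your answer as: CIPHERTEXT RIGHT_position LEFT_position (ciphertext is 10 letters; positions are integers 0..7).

Char 1 ('F'): step: R->6, L=3; F->plug->H->R->E->L->F->refl->E->L'->A->R'->F->plug->H
Char 2 ('H'): step: R->7, L=3; H->plug->F->R->C->L->G->refl->B->L'->B->R'->D->plug->E
Char 3 ('B'): step: R->0, L->4 (L advanced); B->plug->B->R->H->L->D->refl->H->L'->E->R'->G->plug->G
Char 4 ('E'): step: R->1, L=4; E->plug->D->R->A->L->A->refl->C->L'->F->R'->C->plug->C
Char 5 ('B'): step: R->2, L=4; B->plug->B->R->E->L->H->refl->D->L'->H->R'->C->plug->C
Char 6 ('B'): step: R->3, L=4; B->plug->B->R->G->L->G->refl->B->L'->C->R'->E->plug->D
Char 7 ('A'): step: R->4, L=4; A->plug->A->R->F->L->C->refl->A->L'->A->R'->C->plug->C
Char 8 ('E'): step: R->5, L=4; E->plug->D->R->G->L->G->refl->B->L'->C->R'->E->plug->D
Char 9 ('E'): step: R->6, L=4; E->plug->D->R->B->L->F->refl->E->L'->D->R'->G->plug->G
Char 10 ('D'): step: R->7, L=4; D->plug->E->R->H->L->D->refl->H->L'->E->R'->B->plug->B
Final: ciphertext=HEGCCDCDGB, RIGHT=7, LEFT=4

Answer: HEGCCDCDGB 7 4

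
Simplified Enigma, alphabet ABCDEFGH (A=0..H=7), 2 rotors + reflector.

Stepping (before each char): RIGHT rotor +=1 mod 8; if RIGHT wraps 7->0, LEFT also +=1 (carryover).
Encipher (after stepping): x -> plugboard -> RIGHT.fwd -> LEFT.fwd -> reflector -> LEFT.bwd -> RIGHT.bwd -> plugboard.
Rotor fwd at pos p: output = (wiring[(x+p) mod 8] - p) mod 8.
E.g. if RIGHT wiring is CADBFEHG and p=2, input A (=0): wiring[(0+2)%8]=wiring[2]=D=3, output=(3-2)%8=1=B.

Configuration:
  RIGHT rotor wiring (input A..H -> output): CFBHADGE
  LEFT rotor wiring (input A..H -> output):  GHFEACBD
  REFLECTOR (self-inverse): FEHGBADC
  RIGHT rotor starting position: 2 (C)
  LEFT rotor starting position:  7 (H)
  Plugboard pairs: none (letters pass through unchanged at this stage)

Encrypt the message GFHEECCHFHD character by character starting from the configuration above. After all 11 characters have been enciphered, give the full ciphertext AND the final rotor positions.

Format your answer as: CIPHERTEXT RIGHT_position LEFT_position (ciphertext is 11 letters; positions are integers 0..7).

Char 1 ('G'): step: R->3, L=7; G->plug->G->R->C->L->A->refl->F->L'->E->R'->A->plug->A
Char 2 ('F'): step: R->4, L=7; F->plug->F->R->B->L->H->refl->C->L'->H->R'->B->plug->B
Char 3 ('H'): step: R->5, L=7; H->plug->H->R->D->L->G->refl->D->L'->G->R'->A->plug->A
Char 4 ('E'): step: R->6, L=7; E->plug->E->R->D->L->G->refl->D->L'->G->R'->B->plug->B
Char 5 ('E'): step: R->7, L=7; E->plug->E->R->A->L->E->refl->B->L'->F->R'->A->plug->A
Char 6 ('C'): step: R->0, L->0 (L advanced); C->plug->C->R->B->L->H->refl->C->L'->F->R'->B->plug->B
Char 7 ('C'): step: R->1, L=0; C->plug->C->R->G->L->B->refl->E->L'->D->R'->G->plug->G
Char 8 ('H'): step: R->2, L=0; H->plug->H->R->D->L->E->refl->B->L'->G->R'->C->plug->C
Char 9 ('F'): step: R->3, L=0; F->plug->F->R->H->L->D->refl->G->L'->A->R'->C->plug->C
Char 10 ('H'): step: R->4, L=0; H->plug->H->R->D->L->E->refl->B->L'->G->R'->E->plug->E
Char 11 ('D'): step: R->5, L=0; D->plug->D->R->F->L->C->refl->H->L'->B->R'->B->plug->B
Final: ciphertext=ABABABGCCEB, RIGHT=5, LEFT=0

Answer: ABABABGCCEB 5 0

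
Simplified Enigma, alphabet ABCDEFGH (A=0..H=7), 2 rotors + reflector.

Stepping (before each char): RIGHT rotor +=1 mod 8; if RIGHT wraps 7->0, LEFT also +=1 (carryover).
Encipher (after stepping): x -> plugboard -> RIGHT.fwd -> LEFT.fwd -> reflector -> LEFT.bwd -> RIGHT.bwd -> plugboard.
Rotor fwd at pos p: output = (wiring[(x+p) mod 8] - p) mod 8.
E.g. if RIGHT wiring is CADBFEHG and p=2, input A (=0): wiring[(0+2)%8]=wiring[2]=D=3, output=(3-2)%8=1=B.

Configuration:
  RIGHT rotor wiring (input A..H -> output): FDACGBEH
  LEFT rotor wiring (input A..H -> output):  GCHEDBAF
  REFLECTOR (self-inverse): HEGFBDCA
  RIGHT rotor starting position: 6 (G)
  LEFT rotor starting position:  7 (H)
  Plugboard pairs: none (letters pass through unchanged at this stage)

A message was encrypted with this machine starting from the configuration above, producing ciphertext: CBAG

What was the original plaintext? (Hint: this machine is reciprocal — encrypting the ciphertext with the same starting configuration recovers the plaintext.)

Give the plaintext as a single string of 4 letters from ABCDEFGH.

Answer: GAGF

Derivation:
Char 1 ('C'): step: R->7, L=7; C->plug->C->R->E->L->F->refl->D->L'->C->R'->G->plug->G
Char 2 ('B'): step: R->0, L->0 (L advanced); B->plug->B->R->D->L->E->refl->B->L'->F->R'->A->plug->A
Char 3 ('A'): step: R->1, L=0; A->plug->A->R->C->L->H->refl->A->L'->G->R'->G->plug->G
Char 4 ('G'): step: R->2, L=0; G->plug->G->R->D->L->E->refl->B->L'->F->R'->F->plug->F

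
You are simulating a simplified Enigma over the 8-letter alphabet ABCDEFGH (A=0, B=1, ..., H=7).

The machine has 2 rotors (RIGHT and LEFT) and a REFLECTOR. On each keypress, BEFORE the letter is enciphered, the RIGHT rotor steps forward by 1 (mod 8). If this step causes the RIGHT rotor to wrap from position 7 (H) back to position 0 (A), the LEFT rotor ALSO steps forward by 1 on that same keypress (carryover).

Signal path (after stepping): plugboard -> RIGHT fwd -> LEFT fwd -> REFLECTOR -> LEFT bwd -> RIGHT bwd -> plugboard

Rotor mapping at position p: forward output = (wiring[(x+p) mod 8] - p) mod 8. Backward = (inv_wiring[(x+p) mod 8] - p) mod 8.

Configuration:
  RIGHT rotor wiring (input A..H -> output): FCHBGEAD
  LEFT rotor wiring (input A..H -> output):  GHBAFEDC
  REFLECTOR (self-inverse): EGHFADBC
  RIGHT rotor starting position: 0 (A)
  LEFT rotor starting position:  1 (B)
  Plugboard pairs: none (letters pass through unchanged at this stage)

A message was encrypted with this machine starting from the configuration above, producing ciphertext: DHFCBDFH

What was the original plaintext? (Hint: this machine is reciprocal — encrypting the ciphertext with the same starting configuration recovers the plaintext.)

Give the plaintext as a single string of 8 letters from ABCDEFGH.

Char 1 ('D'): step: R->1, L=1; D->plug->D->R->F->L->C->refl->H->L'->C->R'->G->plug->G
Char 2 ('H'): step: R->2, L=1; H->plug->H->R->A->L->G->refl->B->L'->G->R'->E->plug->E
Char 3 ('F'): step: R->3, L=1; F->plug->F->R->C->L->H->refl->C->L'->F->R'->D->plug->D
Char 4 ('C'): step: R->4, L=1; C->plug->C->R->E->L->D->refl->F->L'->H->R'->D->plug->D
Char 5 ('B'): step: R->5, L=1; B->plug->B->R->D->L->E->refl->A->L'->B->R'->H->plug->H
Char 6 ('D'): step: R->6, L=1; D->plug->D->R->E->L->D->refl->F->L'->H->R'->C->plug->C
Char 7 ('F'): step: R->7, L=1; F->plug->F->R->H->L->F->refl->D->L'->E->R'->A->plug->A
Char 8 ('H'): step: R->0, L->2 (L advanced); H->plug->H->R->D->L->C->refl->H->L'->A->R'->G->plug->G

Answer: GEDDHCAG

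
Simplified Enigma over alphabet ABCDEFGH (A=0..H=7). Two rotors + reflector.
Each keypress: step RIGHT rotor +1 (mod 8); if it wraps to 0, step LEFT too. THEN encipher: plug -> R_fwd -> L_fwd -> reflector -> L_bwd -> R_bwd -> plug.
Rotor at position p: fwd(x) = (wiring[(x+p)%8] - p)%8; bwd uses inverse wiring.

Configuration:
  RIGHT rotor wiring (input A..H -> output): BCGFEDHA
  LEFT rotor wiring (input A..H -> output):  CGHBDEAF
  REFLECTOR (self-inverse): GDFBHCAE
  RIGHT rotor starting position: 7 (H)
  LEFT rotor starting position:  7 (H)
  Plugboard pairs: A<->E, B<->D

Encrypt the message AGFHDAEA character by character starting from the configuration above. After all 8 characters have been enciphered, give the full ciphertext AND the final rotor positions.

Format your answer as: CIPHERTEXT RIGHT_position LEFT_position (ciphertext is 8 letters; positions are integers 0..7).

Char 1 ('A'): step: R->0, L->0 (L advanced); A->plug->E->R->E->L->D->refl->B->L'->D->R'->F->plug->F
Char 2 ('G'): step: R->1, L=0; G->plug->G->R->H->L->F->refl->C->L'->A->R'->H->plug->H
Char 3 ('F'): step: R->2, L=0; F->plug->F->R->G->L->A->refl->G->L'->B->R'->D->plug->B
Char 4 ('H'): step: R->3, L=0; H->plug->H->R->D->L->B->refl->D->L'->E->R'->D->plug->B
Char 5 ('D'): step: R->4, L=0; D->plug->B->R->H->L->F->refl->C->L'->A->R'->A->plug->E
Char 6 ('A'): step: R->5, L=0; A->plug->E->R->F->L->E->refl->H->L'->C->R'->B->plug->D
Char 7 ('E'): step: R->6, L=0; E->plug->A->R->B->L->G->refl->A->L'->G->R'->G->plug->G
Char 8 ('A'): step: R->7, L=0; A->plug->E->R->G->L->A->refl->G->L'->B->R'->A->plug->E
Final: ciphertext=FHBBEDGE, RIGHT=7, LEFT=0

Answer: FHBBEDGE 7 0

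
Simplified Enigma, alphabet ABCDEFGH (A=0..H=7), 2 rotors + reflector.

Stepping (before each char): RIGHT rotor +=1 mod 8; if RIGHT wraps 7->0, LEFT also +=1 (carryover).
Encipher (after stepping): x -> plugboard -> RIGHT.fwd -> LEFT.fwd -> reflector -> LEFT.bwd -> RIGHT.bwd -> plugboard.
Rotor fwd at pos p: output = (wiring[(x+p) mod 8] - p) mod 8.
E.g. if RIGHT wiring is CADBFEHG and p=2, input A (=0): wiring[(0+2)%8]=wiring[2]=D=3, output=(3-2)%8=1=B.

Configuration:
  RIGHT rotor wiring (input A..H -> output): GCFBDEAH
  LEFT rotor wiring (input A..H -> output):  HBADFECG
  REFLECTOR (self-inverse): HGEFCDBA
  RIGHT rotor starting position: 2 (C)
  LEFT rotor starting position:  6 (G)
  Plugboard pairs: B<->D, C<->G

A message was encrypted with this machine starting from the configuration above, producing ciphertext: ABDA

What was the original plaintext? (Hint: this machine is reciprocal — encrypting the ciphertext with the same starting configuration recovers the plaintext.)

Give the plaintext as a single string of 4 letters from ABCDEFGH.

Answer: GHEE

Derivation:
Char 1 ('A'): step: R->3, L=6; A->plug->A->R->G->L->H->refl->A->L'->B->R'->C->plug->G
Char 2 ('B'): step: R->4, L=6; B->plug->D->R->D->L->D->refl->F->L'->F->R'->H->plug->H
Char 3 ('D'): step: R->5, L=6; D->plug->B->R->D->L->D->refl->F->L'->F->R'->E->plug->E
Char 4 ('A'): step: R->6, L=6; A->plug->A->R->C->L->B->refl->G->L'->H->R'->E->plug->E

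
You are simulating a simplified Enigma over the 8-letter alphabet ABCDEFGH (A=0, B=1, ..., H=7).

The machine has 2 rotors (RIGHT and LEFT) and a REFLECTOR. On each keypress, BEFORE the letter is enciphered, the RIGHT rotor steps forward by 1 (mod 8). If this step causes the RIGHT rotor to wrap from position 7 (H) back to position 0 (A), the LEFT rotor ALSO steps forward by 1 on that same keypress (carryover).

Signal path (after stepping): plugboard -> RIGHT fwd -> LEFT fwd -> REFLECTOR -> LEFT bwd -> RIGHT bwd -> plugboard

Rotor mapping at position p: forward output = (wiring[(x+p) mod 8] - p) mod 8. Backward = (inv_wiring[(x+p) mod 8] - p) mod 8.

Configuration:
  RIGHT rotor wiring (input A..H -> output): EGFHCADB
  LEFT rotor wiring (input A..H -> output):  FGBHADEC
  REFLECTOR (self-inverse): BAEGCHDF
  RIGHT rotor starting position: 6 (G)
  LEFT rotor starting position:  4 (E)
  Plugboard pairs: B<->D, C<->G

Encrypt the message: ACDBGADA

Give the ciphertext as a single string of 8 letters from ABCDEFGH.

Answer: HAHDEBHG

Derivation:
Char 1 ('A'): step: R->7, L=4; A->plug->A->R->C->L->A->refl->B->L'->E->R'->H->plug->H
Char 2 ('C'): step: R->0, L->5 (L advanced); C->plug->G->R->D->L->A->refl->B->L'->E->R'->A->plug->A
Char 3 ('D'): step: R->1, L=5; D->plug->B->R->E->L->B->refl->A->L'->D->R'->H->plug->H
Char 4 ('B'): step: R->2, L=5; B->plug->D->R->G->L->C->refl->E->L'->F->R'->B->plug->D
Char 5 ('G'): step: R->3, L=5; G->plug->C->R->F->L->E->refl->C->L'->G->R'->E->plug->E
Char 6 ('A'): step: R->4, L=5; A->plug->A->R->G->L->C->refl->E->L'->F->R'->D->plug->B
Char 7 ('D'): step: R->5, L=5; D->plug->B->R->G->L->C->refl->E->L'->F->R'->H->plug->H
Char 8 ('A'): step: R->6, L=5; A->plug->A->R->F->L->E->refl->C->L'->G->R'->C->plug->G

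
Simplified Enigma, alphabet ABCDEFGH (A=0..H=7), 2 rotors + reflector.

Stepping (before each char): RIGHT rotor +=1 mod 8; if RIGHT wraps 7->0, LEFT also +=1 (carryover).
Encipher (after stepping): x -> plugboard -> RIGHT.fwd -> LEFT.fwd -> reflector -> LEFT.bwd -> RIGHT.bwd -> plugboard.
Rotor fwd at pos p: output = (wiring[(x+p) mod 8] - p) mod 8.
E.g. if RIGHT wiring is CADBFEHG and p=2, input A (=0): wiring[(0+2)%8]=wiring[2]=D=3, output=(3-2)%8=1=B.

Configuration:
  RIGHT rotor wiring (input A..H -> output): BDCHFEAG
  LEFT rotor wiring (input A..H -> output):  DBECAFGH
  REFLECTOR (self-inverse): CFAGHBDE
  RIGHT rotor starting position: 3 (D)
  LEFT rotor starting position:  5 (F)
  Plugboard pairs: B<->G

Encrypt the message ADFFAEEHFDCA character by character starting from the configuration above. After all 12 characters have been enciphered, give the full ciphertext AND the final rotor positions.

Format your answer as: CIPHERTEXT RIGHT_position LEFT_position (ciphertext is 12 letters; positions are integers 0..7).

Answer: BFHHCDADEGEB 7 6

Derivation:
Char 1 ('A'): step: R->4, L=5; A->plug->A->R->B->L->B->refl->F->L'->G->R'->G->plug->B
Char 2 ('D'): step: R->5, L=5; D->plug->D->R->E->L->E->refl->H->L'->F->R'->F->plug->F
Char 3 ('F'): step: R->6, L=5; F->plug->F->R->B->L->B->refl->F->L'->G->R'->H->plug->H
Char 4 ('F'): step: R->7, L=5; F->plug->F->R->G->L->F->refl->B->L'->B->R'->H->plug->H
Char 5 ('A'): step: R->0, L->6 (L advanced); A->plug->A->R->B->L->B->refl->F->L'->C->R'->C->plug->C
Char 6 ('E'): step: R->1, L=6; E->plug->E->R->D->L->D->refl->G->L'->E->R'->D->plug->D
Char 7 ('E'): step: R->2, L=6; E->plug->E->R->G->L->C->refl->A->L'->A->R'->A->plug->A
Char 8 ('H'): step: R->3, L=6; H->plug->H->R->H->L->H->refl->E->L'->F->R'->D->plug->D
Char 9 ('F'): step: R->4, L=6; F->plug->F->R->H->L->H->refl->E->L'->F->R'->E->plug->E
Char 10 ('D'): step: R->5, L=6; D->plug->D->R->E->L->G->refl->D->L'->D->R'->B->plug->G
Char 11 ('C'): step: R->6, L=6; C->plug->C->R->D->L->D->refl->G->L'->E->R'->E->plug->E
Char 12 ('A'): step: R->7, L=6; A->plug->A->R->H->L->H->refl->E->L'->F->R'->G->plug->B
Final: ciphertext=BFHHCDADEGEB, RIGHT=7, LEFT=6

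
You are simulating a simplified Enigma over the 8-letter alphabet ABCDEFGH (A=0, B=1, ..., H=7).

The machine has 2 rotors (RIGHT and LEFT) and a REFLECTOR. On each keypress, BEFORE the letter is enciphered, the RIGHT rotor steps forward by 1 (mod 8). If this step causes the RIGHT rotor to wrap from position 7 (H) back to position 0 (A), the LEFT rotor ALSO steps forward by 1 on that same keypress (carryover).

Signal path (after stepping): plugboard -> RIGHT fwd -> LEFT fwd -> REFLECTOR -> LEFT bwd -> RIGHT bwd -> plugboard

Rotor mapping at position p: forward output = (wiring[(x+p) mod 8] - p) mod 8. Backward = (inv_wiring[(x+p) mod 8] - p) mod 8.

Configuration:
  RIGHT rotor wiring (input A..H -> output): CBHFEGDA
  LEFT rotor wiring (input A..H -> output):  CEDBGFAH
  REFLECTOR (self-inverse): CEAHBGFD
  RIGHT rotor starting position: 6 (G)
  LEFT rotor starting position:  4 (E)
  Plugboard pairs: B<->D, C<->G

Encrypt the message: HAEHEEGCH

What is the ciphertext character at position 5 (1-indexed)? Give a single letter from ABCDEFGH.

Char 1 ('H'): step: R->7, L=4; H->plug->H->R->E->L->G->refl->F->L'->H->R'->G->plug->C
Char 2 ('A'): step: R->0, L->5 (L advanced); A->plug->A->R->C->L->C->refl->A->L'->A->R'->H->plug->H
Char 3 ('E'): step: R->1, L=5; E->plug->E->R->F->L->G->refl->F->L'->D->R'->D->plug->B
Char 4 ('H'): step: R->2, L=5; H->plug->H->R->H->L->B->refl->E->L'->G->R'->F->plug->F
Char 5 ('E'): step: R->3, L=5; E->plug->E->R->F->L->G->refl->F->L'->D->R'->C->plug->G

G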